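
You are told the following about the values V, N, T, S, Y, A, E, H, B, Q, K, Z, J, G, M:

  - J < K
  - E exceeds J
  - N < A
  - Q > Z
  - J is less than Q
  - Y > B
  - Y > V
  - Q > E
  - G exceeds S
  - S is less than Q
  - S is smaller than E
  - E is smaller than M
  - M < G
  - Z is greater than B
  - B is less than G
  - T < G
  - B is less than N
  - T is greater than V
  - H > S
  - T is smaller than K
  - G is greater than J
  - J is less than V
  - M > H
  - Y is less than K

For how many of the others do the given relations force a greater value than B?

7

From B the given relations immediately reach Z, N, Y, G.
From those, Q, A, K — 7 in total.
No other element is forced above B by the given relations, so the count is 7.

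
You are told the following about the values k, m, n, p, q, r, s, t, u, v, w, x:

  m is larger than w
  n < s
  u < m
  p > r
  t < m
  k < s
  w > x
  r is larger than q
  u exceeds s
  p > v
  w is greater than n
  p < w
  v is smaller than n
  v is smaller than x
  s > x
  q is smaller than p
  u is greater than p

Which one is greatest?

v is not greatest since v < n; n is not greatest since n < s; k is not greatest since k < s; q is not greatest since q < r; x is not greatest since x < w; r is not greatest since r < p; p is not greatest since p < u; s is not greatest since s < u; u is not greatest since u < m; t is not greatest since t < m; w is not greatest since w < m.
Only m has nothing above it, so m is the greatest.

m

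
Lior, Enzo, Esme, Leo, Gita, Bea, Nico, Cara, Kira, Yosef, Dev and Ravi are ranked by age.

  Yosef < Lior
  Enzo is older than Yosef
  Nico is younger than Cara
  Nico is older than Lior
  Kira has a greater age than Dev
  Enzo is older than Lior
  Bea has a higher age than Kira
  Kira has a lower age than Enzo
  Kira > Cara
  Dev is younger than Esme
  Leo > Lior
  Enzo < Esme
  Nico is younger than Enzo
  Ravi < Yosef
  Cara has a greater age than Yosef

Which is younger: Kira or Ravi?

Ravi < Yosef and Yosef < Lior give Ravi < Lior.
Then Lior < Nico extends the chain to Nico.
Then Nico < Cara extends the chain to Cara.
With Cara < Kira: Ravi < Yosef < Lior < Nico < Cara < Kira.
So Ravi < Kira; Ravi is the younger of the two.

Ravi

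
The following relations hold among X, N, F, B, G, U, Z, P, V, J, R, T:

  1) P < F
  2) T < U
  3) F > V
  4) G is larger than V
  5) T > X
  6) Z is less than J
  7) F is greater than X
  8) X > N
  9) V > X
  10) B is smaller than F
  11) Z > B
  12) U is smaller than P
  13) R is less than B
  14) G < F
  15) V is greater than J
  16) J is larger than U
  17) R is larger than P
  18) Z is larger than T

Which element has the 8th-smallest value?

Z

Chaining the given pairs: N < X < T < U < P < R < B < Z < J < V < G < F.
Counting 8 from the smallest end gives Z.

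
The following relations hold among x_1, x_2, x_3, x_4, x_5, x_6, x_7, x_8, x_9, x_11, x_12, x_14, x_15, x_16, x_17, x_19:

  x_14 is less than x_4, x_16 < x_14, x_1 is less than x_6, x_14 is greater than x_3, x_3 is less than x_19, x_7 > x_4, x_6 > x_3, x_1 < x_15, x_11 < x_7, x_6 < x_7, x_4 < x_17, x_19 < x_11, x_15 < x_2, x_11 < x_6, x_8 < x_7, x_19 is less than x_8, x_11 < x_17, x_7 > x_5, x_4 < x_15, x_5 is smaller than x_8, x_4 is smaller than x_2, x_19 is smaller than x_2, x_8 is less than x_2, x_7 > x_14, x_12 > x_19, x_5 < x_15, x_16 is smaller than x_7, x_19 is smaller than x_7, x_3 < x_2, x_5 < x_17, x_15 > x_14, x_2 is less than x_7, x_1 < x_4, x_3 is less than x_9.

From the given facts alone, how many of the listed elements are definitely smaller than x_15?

6

The elements the relations force below x_15 are x_16, x_3, x_14, x_1, x_4, x_5 — no chain reaches any other.
That is 6.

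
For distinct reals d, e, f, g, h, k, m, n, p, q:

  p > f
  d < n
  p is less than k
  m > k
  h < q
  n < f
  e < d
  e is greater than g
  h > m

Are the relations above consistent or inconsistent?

consistent

The single ordering g < e < d < n < f < p < k < m < h < q satisfies every listed relation, so no contradiction arises.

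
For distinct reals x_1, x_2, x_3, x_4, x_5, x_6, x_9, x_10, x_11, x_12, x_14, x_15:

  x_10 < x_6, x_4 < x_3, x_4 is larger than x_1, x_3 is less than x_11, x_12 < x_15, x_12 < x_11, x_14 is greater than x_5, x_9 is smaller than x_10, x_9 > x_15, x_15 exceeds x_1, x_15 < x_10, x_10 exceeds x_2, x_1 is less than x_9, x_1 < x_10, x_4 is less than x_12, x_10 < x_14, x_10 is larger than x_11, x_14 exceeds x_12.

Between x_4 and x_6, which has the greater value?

Following the relations from x_4: x_4 < x_12 < x_15 < x_9 < x_10 < x_6.
So x_4 < x_6; x_6 is the larger of the two.

x_6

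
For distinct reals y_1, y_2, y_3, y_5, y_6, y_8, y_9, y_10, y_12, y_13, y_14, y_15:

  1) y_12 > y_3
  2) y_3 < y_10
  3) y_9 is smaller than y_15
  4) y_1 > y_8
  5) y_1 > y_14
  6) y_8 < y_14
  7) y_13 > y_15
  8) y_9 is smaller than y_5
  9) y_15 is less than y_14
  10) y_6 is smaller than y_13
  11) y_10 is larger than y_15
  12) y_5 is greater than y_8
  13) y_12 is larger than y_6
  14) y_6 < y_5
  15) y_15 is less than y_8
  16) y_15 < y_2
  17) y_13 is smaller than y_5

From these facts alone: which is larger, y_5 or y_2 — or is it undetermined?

undetermined

Following every chain through y_2: below y_2 we get y_9, y_15.
y_5 is not reached, and no chain runs the other way from y_5 to y_2.
So the given relations leave the order of y_2 and y_5 undetermined.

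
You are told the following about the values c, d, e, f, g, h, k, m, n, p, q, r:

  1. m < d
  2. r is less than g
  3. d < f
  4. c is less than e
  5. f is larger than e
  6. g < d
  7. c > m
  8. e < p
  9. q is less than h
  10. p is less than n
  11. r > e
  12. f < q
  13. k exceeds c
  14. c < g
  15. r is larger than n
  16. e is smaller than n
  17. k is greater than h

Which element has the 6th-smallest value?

r

The consecutive relations fix a unique order: m < c < e < p < n < r < g < d < f < q < h < k.
The 6th smallest is r.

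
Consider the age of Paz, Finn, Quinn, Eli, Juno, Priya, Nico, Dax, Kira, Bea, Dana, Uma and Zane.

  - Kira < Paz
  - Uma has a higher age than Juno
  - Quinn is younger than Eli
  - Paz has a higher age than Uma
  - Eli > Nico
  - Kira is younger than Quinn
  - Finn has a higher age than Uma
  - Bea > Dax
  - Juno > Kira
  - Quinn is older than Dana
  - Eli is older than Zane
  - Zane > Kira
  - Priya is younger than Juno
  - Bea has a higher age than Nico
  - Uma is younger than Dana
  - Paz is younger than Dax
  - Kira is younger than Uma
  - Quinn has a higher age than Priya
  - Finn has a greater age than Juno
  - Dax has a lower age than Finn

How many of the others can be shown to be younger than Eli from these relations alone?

Directly below Eli: Nico, Zane, Quinn.
One step further: Priya, Kira, Dana (6 so far).
One step further: Uma (7 so far).
One step further: Juno (8 so far).
No other element is forced below Eli by the given relations, so the count is 8.

8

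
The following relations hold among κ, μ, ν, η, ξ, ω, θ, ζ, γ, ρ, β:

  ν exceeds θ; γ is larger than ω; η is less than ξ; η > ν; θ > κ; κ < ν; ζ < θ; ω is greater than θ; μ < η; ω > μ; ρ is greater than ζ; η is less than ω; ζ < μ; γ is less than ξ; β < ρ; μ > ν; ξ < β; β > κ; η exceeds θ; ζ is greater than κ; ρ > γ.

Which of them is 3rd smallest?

θ

Piecing the relations together gives one ordering: κ < ζ < θ < ν < μ < η < ω < γ < ξ < β < ρ.
Counting 3 from the smallest end gives θ.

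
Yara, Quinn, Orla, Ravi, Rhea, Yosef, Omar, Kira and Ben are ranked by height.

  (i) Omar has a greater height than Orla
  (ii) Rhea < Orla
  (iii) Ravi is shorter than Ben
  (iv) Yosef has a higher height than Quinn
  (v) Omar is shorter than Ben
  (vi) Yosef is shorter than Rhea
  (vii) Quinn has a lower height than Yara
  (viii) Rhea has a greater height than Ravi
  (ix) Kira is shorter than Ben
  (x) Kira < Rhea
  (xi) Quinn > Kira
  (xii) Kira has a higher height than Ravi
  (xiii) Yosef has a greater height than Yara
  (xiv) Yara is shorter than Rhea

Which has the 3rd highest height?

Chaining the given pairs: Ravi < Kira < Quinn < Yara < Yosef < Rhea < Orla < Omar < Ben.
The 3rd largest is Orla.

Orla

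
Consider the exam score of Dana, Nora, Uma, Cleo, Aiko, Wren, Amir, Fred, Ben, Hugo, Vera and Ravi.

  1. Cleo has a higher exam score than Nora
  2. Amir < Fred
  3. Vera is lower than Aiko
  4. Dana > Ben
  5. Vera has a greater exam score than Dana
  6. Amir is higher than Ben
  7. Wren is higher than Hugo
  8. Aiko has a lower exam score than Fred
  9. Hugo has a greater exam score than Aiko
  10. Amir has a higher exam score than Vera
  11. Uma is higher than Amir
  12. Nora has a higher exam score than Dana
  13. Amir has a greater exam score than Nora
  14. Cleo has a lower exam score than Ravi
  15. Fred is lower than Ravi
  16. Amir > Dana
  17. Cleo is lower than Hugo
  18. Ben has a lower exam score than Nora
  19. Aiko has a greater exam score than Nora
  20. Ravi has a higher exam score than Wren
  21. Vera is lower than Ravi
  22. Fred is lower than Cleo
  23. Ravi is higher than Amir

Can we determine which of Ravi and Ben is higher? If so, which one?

Ravi

Link the given pairs in sequence: Ben < Nora; Nora < Aiko; Aiko < Fred; Fred < Cleo; Cleo < Hugo; Hugo < Wren; Wren < Ravi.
Together: Ben < Nora < Aiko < Fred < Cleo < Hugo < Wren < Ravi.
So Ravi is higher.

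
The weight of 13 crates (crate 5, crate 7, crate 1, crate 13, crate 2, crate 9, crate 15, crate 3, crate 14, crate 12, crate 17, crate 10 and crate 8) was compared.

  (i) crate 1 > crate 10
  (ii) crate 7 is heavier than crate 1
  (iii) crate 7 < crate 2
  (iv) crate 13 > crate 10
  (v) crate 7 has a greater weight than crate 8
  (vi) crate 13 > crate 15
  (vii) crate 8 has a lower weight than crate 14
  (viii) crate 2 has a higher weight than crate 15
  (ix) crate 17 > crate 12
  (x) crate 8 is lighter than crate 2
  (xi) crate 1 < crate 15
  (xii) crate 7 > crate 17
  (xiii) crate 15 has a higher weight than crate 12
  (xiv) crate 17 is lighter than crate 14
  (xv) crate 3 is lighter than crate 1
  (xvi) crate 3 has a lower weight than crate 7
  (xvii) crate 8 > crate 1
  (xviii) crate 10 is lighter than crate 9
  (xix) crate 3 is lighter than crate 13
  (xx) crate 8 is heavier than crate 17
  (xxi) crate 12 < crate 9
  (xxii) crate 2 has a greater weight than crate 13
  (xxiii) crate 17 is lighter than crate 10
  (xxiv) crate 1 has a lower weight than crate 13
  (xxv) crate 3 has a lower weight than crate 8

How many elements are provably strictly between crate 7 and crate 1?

Chaining upward from crate 1 reaches: crate 15, crate 8, crate 13, crate 2, crate 14.
Chaining downward from crate 7 reaches: crate 3, crate 12, crate 17, crate 10, crate 8.
Strictly between crate 1 and crate 7 are those in both lists: crate 8 — 1 element.

1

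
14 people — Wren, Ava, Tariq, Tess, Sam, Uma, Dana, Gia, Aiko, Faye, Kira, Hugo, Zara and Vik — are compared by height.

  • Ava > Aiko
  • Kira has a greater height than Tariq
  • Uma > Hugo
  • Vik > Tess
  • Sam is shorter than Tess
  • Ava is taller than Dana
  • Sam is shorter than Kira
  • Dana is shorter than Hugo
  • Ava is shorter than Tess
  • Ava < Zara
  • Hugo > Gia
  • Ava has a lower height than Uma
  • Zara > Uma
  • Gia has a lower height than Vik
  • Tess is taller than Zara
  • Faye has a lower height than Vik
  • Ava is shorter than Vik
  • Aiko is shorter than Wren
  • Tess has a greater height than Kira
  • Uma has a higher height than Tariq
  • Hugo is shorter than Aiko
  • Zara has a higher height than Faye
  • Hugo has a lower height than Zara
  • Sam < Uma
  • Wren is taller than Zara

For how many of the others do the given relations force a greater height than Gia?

Directly above Gia: Hugo, Vik.
One step further: Aiko, Uma, Zara (5 so far).
One step further: Ava, Wren, Tess (8 so far).
Nothing else is reachable above Gia; 8 in all.

8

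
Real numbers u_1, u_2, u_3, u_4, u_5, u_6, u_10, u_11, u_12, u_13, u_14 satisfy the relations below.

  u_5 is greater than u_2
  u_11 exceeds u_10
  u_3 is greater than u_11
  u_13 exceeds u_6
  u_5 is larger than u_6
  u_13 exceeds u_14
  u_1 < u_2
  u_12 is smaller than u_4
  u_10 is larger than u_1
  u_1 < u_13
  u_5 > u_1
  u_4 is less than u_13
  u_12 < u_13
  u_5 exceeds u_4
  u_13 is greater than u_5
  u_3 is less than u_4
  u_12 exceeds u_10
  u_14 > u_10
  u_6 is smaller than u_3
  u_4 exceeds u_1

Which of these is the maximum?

u_13

Chaining downward from u_13: directly below it, u_1, u_6, u_12, u_4, u_14, u_5; then u_2, u_10, u_3; then u_11.
That covers every other element, and nothing is given above u_13, so u_13 is the maximum.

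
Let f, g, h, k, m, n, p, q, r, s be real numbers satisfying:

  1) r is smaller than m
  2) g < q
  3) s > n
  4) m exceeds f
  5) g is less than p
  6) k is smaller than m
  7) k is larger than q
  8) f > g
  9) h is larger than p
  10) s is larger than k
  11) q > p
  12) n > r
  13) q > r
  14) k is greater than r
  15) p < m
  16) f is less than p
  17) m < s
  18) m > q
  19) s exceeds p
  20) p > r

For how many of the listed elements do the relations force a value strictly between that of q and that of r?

Chaining upward from r reaches: n, p, k, h, m, s.
Chaining downward from q reaches: g, f, p.
Strictly between r and q are those in both lists: p — 1 element.

1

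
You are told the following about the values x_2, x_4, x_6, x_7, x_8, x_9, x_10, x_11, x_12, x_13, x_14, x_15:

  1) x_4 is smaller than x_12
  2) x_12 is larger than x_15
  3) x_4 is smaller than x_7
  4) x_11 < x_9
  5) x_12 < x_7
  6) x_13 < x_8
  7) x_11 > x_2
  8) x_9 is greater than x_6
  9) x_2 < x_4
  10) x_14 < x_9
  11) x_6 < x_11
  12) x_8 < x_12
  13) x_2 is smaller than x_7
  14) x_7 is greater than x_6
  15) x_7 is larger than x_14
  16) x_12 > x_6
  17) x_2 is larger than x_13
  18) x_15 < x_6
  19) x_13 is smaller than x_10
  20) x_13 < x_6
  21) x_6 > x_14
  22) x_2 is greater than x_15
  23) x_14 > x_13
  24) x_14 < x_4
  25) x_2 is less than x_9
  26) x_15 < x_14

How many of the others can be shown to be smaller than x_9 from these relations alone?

The elements the relations force below x_9 are x_15, x_13, x_2, x_14, x_6, x_11 — no chain reaches any other.
That is 6.

6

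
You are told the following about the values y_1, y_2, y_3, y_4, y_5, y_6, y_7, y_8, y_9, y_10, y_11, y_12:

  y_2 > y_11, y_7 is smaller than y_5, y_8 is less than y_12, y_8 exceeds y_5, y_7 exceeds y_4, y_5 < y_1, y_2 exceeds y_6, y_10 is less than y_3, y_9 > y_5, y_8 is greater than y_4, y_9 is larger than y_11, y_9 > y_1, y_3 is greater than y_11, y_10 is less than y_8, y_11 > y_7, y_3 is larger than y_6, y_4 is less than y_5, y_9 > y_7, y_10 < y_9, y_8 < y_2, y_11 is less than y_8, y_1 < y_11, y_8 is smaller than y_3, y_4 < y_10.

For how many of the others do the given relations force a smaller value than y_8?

6

Directly below y_8: y_4, y_10, y_5, y_11.
One step further: y_7, y_1 (6 so far).
Nothing else is reachable below y_8; 6 in all.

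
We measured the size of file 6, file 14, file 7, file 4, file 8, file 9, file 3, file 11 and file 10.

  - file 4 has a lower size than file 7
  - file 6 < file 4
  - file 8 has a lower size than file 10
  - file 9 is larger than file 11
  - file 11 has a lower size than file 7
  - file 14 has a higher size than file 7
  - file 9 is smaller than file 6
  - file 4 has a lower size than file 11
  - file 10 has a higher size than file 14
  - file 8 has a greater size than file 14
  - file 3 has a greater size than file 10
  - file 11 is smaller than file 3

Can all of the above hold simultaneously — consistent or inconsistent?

Chaining the given relations yields file 11 < file 9 < file 6 < file 4, so file 11 < file 4. But one relation states file 4 < file 11. These cannot both hold.

inconsistent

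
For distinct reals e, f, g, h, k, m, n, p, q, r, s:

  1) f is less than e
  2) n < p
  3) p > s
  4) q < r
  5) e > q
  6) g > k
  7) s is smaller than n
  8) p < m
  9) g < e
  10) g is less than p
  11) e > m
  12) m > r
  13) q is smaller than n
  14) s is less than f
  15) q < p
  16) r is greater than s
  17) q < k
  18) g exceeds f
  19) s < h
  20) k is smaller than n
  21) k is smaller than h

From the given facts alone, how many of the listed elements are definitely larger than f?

The elements the relations force above f are g, p, m, e — no chain reaches any other.
That is 4.

4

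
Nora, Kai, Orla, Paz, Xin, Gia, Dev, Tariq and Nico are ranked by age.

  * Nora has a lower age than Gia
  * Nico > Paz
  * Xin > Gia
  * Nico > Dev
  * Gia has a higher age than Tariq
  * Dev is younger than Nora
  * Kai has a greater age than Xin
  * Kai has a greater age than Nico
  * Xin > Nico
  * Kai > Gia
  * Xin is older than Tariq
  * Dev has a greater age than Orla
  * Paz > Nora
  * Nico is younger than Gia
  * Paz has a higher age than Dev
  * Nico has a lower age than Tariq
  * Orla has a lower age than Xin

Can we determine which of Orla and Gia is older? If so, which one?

Orla < Dev < Nora < Paz < Nico < Tariq < Gia, by transitivity through Dev, Nora, Paz, Nico, Tariq.
So Gia is older.

Gia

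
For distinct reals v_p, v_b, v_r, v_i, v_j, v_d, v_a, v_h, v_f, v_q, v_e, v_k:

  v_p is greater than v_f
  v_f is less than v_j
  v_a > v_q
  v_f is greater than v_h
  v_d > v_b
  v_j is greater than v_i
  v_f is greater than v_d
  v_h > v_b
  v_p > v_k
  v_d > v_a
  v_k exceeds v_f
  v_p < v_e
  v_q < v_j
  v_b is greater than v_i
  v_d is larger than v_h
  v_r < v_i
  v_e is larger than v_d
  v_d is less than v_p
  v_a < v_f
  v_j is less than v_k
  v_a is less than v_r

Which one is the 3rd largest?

v_k

The consecutive relations fix a unique order: v_q < v_a < v_r < v_i < v_b < v_h < v_d < v_f < v_j < v_k < v_p < v_e.
Counting 3 from the largest end gives v_k.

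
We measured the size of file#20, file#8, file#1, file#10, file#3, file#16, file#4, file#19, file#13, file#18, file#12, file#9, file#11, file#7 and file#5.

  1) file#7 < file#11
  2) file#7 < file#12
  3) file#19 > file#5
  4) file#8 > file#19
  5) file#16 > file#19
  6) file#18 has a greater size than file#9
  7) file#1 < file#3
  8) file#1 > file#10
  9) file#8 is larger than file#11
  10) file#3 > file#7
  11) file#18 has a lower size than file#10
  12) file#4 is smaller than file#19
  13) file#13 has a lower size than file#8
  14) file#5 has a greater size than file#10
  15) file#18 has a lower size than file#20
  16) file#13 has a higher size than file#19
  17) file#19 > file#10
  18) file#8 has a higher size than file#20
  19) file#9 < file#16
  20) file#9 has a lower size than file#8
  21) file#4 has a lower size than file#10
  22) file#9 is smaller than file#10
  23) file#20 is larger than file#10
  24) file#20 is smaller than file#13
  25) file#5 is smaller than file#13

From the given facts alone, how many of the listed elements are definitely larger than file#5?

4

The elements the relations force above file#5 are file#19, file#16, file#13, file#8 — no chain reaches any other.
That is 4.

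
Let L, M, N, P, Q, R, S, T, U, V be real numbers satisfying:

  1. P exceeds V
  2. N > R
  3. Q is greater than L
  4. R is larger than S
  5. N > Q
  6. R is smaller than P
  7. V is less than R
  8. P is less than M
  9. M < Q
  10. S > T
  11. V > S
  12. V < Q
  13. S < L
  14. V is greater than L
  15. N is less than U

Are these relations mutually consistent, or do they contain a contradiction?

consistent

The single ordering T < S < L < V < R < P < M < Q < N < U satisfies every listed relation, so no contradiction arises.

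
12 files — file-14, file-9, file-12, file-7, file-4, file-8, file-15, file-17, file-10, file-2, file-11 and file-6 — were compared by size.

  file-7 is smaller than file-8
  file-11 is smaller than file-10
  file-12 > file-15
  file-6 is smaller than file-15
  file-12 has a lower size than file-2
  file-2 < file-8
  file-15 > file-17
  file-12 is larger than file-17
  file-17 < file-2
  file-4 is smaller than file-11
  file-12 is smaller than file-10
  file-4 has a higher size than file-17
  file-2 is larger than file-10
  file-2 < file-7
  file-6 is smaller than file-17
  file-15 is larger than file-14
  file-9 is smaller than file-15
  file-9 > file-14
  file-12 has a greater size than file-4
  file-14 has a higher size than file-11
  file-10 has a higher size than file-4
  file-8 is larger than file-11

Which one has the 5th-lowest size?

Chaining the given pairs: file-6 < file-17 < file-4 < file-11 < file-14 < file-9 < file-15 < file-12 < file-10 < file-2 < file-7 < file-8.
Counting 5 from the smallest end gives file-14.

file-14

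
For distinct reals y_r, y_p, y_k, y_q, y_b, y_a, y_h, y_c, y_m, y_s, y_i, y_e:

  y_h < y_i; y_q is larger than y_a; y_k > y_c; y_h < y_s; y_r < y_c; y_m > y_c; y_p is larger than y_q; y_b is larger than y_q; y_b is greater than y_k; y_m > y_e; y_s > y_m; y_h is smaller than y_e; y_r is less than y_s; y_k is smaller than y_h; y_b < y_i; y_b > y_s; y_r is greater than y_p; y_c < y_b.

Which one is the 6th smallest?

y_k

Chaining the given pairs: y_a < y_q < y_p < y_r < y_c < y_k < y_h < y_e < y_m < y_s < y_b < y_i.
Counting 6 from the smallest end gives y_k.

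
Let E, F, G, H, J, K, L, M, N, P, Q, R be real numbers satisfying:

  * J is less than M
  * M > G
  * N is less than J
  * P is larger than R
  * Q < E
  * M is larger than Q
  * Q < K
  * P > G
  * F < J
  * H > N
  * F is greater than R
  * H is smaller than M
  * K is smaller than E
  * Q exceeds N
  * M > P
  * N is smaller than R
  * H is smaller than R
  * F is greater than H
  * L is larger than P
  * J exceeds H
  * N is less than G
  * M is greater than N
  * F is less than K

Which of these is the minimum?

H is not least since N < H; R is not least since N < R; Q is not least since N < Q; G is not least since N < G; F is not least since R < F; K is not least since F < K; J is not least since F < J; P is not least since R < P; L is not least since P < L; E is not least since Q < E; M is not least since N < M.
Only N has nothing below it, so N is the minimum.

N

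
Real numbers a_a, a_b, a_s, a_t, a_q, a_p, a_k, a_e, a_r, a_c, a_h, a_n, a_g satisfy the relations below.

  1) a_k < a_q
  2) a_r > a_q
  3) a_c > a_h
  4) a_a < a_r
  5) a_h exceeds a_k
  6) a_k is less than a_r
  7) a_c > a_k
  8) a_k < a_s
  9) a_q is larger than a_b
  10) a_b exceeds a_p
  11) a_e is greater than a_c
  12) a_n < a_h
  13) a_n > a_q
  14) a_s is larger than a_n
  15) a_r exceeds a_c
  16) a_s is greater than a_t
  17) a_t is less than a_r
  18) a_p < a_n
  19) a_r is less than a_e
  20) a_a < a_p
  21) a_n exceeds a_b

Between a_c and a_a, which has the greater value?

a_c

Link the given pairs in sequence: a_a < a_p; a_p < a_b; a_b < a_q; a_q < a_n; a_n < a_h; a_h < a_c.
Chaining these gives a_a < a_p < a_b < a_q < a_n < a_h < a_c.
So a_a < a_c; a_c is the larger of the two.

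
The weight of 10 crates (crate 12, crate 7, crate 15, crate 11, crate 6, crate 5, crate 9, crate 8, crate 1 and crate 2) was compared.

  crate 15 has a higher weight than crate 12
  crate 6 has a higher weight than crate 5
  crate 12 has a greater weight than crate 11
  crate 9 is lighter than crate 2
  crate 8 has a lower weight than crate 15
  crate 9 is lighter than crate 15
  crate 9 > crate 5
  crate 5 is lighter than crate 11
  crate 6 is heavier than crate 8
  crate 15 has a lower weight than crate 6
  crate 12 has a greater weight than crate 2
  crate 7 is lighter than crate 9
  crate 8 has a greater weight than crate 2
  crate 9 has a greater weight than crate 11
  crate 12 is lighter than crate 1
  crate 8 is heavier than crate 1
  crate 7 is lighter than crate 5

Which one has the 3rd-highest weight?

crate 8

Piecing the relations together gives one ordering: crate 7 < crate 5 < crate 11 < crate 9 < crate 2 < crate 12 < crate 1 < crate 8 < crate 15 < crate 6.
Counting 3 from the largest end gives crate 8.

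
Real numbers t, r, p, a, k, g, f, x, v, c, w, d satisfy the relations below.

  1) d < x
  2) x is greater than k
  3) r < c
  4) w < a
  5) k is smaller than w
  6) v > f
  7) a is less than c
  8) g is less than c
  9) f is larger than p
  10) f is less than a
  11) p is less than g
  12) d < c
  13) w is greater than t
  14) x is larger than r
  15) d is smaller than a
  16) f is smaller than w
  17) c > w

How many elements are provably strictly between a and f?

Chaining upward from f reaches: v, w, c.
Chaining downward from a reaches: t, p, k, d, w.
Strictly between f and a are those in both lists: w — 1 element.

1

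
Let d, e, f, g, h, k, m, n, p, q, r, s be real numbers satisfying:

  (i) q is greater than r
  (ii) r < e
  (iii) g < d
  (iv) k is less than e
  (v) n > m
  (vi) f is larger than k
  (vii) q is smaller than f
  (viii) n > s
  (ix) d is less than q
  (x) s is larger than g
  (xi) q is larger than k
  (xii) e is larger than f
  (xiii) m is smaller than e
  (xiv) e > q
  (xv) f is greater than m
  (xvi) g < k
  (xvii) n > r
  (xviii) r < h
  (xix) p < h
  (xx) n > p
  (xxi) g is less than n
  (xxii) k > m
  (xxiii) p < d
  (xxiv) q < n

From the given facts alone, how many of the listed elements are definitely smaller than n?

From n the given relations immediately reach p, m, g, r, q, s.
From those, d, k — 8 in total.
Nothing else is reachable below n; 8 in all.

8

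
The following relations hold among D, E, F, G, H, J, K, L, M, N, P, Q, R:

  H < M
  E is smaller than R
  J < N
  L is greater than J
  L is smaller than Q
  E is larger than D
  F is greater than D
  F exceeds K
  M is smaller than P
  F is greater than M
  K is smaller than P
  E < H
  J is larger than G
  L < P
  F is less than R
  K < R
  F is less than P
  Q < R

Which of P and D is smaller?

Chaining the given relations: D < E < H < M < F < P.
So D < P; D is the smaller of the two.

D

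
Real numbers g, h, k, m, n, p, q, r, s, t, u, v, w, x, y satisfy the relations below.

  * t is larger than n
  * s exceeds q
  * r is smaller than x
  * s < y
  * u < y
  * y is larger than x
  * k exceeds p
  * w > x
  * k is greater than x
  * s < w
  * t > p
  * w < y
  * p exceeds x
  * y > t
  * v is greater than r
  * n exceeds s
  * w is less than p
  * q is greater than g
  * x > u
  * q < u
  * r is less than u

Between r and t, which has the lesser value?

r

r < u and u < x give r < x.
With x < w: r < u < x < w.
With w < p: r < u < x < w < p.
Then p < t extends the chain to t.
So r < t; r is the smaller of the two.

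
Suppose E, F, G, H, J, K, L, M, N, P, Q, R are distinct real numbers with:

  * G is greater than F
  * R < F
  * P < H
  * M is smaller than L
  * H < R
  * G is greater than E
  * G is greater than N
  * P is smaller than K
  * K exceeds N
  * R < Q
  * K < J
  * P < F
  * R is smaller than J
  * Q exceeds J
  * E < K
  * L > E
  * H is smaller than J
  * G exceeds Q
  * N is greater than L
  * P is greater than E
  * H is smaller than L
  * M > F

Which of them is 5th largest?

N

Piecing the relations together gives one ordering: E < P < H < R < F < M < L < N < K < J < Q < G.
The 5th largest is N.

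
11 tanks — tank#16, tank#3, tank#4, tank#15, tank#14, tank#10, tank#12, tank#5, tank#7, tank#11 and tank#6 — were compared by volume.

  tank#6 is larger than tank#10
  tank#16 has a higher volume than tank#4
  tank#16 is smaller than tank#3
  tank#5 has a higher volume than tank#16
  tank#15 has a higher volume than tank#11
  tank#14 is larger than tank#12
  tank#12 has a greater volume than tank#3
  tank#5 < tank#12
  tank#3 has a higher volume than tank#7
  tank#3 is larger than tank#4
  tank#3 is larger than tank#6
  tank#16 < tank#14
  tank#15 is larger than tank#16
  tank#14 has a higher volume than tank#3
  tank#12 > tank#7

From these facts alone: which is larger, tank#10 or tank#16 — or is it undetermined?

undetermined

Following every chain through tank#10: above tank#10 we get tank#6, tank#3, tank#12, tank#14.
tank#16 is not reached, and no chain runs the other way from tank#16 to tank#10.
So the given relations leave the order of tank#10 and tank#16 undetermined.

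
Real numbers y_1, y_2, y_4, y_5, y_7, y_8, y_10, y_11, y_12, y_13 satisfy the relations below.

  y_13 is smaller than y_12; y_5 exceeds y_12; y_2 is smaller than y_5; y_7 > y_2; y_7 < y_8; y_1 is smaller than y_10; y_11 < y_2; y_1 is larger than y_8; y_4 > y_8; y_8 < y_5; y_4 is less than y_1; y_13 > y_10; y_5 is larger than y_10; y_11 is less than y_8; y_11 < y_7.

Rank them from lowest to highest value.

y_11 < y_2 < y_7 < y_8 < y_4 < y_1 < y_10 < y_13 < y_12 < y_5

Nothing is placed below y_11, so it is least; from there y_11 < y_2; y_2 < y_7; y_7 < y_8; y_8 < y_4; y_4 < y_1; y_1 < y_10; y_10 < y_13; y_13 < y_12; y_12 < y_5, each given directly.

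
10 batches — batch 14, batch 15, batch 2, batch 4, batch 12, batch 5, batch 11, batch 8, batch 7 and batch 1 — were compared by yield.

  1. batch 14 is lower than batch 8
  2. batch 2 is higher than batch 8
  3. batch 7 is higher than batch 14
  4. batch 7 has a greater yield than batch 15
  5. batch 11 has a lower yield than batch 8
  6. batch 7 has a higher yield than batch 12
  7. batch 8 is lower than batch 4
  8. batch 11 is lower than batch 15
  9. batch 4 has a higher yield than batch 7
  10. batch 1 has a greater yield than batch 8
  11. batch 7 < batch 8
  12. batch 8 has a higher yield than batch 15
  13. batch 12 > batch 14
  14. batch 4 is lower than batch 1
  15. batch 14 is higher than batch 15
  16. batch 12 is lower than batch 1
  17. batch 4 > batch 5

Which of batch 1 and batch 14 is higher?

batch 1

The relevant relations are batch 14 < batch 12; batch 12 < batch 7; batch 7 < batch 8; batch 8 < batch 4; batch 4 < batch 1.
Chaining these gives batch 14 < batch 12 < batch 7 < batch 8 < batch 4 < batch 1.
So batch 14 < batch 1; batch 1 is the higher of the two.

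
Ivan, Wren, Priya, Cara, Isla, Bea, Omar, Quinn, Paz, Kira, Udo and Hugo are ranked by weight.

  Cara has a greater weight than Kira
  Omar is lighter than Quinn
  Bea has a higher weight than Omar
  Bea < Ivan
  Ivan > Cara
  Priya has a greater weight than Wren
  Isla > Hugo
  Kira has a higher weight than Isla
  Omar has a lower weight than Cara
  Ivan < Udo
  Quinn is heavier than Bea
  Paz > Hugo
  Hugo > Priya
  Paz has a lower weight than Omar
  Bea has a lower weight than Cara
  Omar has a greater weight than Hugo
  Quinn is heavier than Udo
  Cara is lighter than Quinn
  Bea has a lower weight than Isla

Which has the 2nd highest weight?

Udo

Chaining the given pairs: Wren < Priya < Hugo < Paz < Omar < Bea < Isla < Kira < Cara < Ivan < Udo < Quinn.
The 2nd largest is Udo.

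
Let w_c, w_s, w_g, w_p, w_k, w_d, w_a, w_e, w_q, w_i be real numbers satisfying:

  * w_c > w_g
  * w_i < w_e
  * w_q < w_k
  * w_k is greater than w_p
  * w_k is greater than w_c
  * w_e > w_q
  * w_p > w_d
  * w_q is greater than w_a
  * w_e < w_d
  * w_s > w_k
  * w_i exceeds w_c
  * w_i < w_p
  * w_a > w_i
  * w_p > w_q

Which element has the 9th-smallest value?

w_k

Chaining the given pairs: w_g < w_c < w_i < w_a < w_q < w_e < w_d < w_p < w_k < w_s.
Counting 9 from the smallest end gives w_k.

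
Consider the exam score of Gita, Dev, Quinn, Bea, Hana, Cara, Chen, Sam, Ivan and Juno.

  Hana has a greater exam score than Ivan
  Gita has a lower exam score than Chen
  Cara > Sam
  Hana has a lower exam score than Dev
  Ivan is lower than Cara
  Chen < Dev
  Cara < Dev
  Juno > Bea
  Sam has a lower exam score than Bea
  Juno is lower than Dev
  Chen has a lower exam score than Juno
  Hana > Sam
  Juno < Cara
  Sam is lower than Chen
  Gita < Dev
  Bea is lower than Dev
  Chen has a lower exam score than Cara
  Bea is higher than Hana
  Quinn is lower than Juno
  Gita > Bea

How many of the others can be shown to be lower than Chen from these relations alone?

5

From Chen the given relations immediately reach Sam, Gita.
From those, Bea — 3 in total.
From those, Hana — 4 in total.
From those, Ivan — 5 in total.
Nothing else is reachable below Chen; 5 in all.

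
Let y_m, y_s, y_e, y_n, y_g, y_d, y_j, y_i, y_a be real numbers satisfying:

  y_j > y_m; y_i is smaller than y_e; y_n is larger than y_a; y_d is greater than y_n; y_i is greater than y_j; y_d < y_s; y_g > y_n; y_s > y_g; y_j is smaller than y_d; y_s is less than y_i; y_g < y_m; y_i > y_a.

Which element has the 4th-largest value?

The consecutive relations fix a unique order: y_a < y_n < y_g < y_m < y_j < y_d < y_s < y_i < y_e.
The 4th largest is y_d.

y_d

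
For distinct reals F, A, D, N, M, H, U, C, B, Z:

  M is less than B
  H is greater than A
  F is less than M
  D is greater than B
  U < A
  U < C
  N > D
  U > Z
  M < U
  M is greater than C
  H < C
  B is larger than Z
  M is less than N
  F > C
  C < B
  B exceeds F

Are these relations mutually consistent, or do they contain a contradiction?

We have M < U stated directly, yet also U < A < H < C < F < M by chaining the others — so U < M. Contradiction.

inconsistent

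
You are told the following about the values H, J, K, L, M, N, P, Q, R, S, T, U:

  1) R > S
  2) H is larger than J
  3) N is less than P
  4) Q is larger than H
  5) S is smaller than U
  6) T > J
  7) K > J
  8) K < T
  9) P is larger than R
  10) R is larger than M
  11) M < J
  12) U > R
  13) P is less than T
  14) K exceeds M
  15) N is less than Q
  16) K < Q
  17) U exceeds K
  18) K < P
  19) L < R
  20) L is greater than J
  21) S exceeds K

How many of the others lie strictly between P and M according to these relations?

The relations place M below P. An element lies strictly between them when it is forced above M and also forced below P.
Above M: {J, L, H, K, S, R, U, T, Q}. Below P: {J, L, N, K, S, R}.
Intersection: {J, L, K, S, R} — 5.

5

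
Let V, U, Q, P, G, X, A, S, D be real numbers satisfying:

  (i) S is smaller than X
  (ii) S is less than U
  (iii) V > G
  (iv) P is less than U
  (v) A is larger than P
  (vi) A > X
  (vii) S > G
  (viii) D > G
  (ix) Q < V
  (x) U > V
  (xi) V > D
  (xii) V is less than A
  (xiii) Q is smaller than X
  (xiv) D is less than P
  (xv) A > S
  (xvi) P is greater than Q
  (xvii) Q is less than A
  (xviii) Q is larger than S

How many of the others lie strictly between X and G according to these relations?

2

The relations place G below X. An element lies strictly between them when it is forced above G and also forced below X.
Above G: {S, Q, D, P, V, A, U}. Below X: {S, Q}.
Intersection: {S, Q} — 2.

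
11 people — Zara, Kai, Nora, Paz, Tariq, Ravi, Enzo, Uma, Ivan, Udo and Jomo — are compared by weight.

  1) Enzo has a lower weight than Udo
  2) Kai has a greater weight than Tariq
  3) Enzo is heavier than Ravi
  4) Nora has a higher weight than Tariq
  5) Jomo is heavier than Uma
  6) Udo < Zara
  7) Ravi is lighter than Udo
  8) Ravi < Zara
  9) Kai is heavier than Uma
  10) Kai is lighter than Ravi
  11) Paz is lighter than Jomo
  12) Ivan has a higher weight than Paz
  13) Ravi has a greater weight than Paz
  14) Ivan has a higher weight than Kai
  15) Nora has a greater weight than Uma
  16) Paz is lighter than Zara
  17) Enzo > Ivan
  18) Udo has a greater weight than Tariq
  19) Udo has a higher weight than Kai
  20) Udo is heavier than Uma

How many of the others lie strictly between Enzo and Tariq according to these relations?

3

Chaining upward from Tariq reaches: Kai, Nora, Ivan, Ravi, Udo, Zara.
Chaining downward from Enzo reaches: Uma, Kai, Paz, Ivan, Ravi.
Strictly between Tariq and Enzo are those in both lists: Kai, Ivan, Ravi — 3 elements.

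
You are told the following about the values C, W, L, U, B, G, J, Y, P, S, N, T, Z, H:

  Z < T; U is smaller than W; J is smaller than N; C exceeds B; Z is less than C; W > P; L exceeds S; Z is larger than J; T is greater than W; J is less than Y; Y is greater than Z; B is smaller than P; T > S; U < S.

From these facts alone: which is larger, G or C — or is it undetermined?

undetermined

Following every chain through C: below C we get B, J, Z.
G is not reached, and no chain runs the other way from G to C.
So the given relations leave the order of C and G undetermined.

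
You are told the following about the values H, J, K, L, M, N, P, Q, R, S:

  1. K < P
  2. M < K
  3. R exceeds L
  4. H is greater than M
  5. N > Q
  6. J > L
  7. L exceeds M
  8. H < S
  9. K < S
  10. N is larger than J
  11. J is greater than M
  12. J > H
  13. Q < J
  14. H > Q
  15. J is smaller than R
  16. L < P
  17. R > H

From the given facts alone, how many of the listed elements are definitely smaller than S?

Directly below S: H, K.
One step further: M, Q (4 so far).
Nothing else is reachable below S; 4 in all.

4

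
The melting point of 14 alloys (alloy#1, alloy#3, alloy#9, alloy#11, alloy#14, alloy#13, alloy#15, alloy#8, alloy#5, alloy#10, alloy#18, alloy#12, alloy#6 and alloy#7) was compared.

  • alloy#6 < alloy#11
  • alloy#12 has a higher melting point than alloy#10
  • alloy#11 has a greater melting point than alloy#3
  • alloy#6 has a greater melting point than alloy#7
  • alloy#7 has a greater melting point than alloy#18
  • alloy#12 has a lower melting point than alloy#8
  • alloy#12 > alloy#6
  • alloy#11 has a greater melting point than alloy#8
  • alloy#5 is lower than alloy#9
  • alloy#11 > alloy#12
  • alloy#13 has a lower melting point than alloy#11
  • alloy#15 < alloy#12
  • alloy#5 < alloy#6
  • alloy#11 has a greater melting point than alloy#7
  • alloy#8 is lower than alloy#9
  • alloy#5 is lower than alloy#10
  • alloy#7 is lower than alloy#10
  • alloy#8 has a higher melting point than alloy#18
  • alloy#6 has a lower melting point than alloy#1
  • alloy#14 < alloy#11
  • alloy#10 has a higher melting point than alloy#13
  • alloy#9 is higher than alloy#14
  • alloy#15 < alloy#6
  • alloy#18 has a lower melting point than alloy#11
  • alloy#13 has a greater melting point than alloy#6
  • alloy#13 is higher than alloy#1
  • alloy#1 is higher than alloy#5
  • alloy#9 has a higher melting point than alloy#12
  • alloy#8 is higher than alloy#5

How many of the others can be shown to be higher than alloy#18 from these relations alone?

9

The elements the relations force above alloy#18 are alloy#7, alloy#6, alloy#1, alloy#13, alloy#10, alloy#12, alloy#8, alloy#11, alloy#9 — no chain reaches any other.
That is 9.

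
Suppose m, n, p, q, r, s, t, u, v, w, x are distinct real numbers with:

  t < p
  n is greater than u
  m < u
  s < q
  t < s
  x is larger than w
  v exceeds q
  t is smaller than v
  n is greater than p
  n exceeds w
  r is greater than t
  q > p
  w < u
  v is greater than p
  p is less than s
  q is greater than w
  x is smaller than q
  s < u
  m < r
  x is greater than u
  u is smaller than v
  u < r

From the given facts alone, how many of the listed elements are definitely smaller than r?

Directly below r: t, m, u.
One step further: s, w (5 so far).
One step further: p (6 so far).
No other element is forced below r by the given relations, so the count is 6.

6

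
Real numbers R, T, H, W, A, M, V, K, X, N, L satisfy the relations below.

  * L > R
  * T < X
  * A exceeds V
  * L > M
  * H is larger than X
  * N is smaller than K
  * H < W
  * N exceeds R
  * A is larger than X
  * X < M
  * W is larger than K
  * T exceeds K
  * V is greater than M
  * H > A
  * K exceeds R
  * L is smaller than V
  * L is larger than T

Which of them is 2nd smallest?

N

The consecutive relations fix a unique order: R < N < K < T < X < M < L < V < A < H < W.
Counting 2 from the smallest end gives N.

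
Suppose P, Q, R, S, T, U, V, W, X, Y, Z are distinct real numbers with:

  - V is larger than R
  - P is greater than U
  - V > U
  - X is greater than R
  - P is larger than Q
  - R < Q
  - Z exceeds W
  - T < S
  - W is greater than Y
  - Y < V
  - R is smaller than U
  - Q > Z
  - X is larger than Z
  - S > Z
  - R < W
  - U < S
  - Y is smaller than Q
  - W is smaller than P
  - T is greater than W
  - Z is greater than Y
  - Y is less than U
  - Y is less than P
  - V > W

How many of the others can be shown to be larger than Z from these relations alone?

4

Directly above Z: X, Q, S.
One step further: P (4 so far).
No other element is forced above Z by the given relations, so the count is 4.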